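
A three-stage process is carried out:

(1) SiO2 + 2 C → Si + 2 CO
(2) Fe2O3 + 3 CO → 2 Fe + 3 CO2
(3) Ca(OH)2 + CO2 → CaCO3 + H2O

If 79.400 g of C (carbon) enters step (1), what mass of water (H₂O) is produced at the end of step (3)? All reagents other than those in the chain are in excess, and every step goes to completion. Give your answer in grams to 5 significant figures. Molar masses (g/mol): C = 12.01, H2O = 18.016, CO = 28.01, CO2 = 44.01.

119.11 g

n(C) = 79.400 / 12.01 = 6.61116 mol.
Reaction (1): C→CO ratio 2:2 ⇒ n(CO) = 6.61116 mol.
Reaction (2): CO→CO2 ratio 3:3 ⇒ n(CO2) = 6.61116 mol.
Reaction (3): CO2→H2O ratio 1:1 ⇒ n(H2O) = 6.61116 mol.
Mass of H2O = 6.61116 × 18.016 = 119.107 g.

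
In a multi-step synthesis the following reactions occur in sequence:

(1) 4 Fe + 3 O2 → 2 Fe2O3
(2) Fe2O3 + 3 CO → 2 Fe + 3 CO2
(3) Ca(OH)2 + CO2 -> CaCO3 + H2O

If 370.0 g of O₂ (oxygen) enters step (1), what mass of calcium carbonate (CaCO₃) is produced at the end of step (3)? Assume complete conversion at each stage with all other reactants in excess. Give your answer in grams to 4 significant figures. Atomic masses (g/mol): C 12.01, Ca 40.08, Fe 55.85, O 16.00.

2315 g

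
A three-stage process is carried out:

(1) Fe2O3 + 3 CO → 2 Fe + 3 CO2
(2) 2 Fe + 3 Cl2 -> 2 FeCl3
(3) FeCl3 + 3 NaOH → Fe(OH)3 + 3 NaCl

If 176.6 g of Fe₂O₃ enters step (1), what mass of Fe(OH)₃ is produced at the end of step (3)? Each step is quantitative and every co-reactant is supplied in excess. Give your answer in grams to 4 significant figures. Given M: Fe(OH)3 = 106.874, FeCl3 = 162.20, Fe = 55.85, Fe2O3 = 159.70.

236.4 g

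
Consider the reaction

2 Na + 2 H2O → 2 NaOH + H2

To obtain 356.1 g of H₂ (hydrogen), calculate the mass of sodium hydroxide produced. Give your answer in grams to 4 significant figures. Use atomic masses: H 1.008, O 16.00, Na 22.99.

14130 g

M(H2) = 2(1.008) = 2.016 g/mol.
M(NaOH) = 22.99 + 16.00 + 1.008 = 39.998 g/mol.
n(H2) = 356.10 g / 2.016 g/mol = 176.64 mol.
From the equation the H2:NaOH mole ratio is 1:2, so n(NaOH) = 176.64 × 2/1 = 353.27 mol.
Mass of NaOH = 353.27 mol × 39.998 g/mol = 14130 g.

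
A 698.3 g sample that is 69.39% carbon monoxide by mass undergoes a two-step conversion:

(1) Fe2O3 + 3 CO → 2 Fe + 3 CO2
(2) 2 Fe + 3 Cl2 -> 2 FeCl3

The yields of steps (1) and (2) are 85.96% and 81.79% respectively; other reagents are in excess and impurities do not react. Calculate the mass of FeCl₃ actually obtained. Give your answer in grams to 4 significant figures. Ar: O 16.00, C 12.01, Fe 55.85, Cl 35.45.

1315 g

Pure CO = 698.3 × 0.6939 = 484.55 g.
M(CO) = 12.01 + 16.00 = 28.01 g/mol.
M(FeCl3) = 55.85 + 3(35.45) = 162.20 g/mol.
n(CO) = 484.55 / 28.01 = 17.299 mol.
Step 1 (CO:Fe = 3:2): theoretical n(Fe) = 11.533 mol; at 85.96% yield, n(Fe) = 9.9136 mol.
Step 2 (Fe:FeCl3 = 2:2): theoretical n(FeCl3) = 9.9136 mol, so theoretical mass = 9.9136 × 162.20 = 1608.0 g.
At 81.79% yield, actual mass of FeCl3 = 1608.0 × 0.8179 = 1315.2 g.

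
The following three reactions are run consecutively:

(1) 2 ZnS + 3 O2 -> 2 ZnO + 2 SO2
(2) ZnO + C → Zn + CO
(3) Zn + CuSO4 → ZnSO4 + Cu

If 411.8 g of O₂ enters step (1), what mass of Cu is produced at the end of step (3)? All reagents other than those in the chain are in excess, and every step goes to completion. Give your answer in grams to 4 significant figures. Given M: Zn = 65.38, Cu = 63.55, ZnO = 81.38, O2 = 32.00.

n(O2) = 411.8 / 32.00 = 12.869 mol.
Reaction (1): O2→ZnO ratio 3:2 ⇒ n(ZnO) = 8.5792 mol.
Reaction (2): ZnO→Zn ratio 1:1 ⇒ n(Zn) = 8.5792 mol.
Reaction (3): Zn→Cu ratio 1:1 ⇒ n(Cu) = 8.5792 mol.
Mass of Cu = 8.5792 × 63.55 = 545.21 g.

545.2 g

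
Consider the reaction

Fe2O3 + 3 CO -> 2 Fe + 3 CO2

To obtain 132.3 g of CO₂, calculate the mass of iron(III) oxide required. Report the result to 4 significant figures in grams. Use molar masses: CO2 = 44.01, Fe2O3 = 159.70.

160.0 g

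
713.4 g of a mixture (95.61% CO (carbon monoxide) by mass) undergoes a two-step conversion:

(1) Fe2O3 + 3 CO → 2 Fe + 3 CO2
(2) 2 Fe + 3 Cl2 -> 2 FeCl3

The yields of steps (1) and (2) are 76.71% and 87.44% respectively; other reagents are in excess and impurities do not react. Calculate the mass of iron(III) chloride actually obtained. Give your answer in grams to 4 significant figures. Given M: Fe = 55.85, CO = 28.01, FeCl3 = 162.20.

1766 g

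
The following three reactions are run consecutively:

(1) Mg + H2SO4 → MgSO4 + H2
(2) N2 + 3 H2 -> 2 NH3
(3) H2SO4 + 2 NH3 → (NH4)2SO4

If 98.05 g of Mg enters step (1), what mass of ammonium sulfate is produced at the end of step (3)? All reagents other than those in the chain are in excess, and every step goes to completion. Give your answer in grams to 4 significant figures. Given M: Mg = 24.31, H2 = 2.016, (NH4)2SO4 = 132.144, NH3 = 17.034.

n(Mg) = 98.05 / 24.31 = 4.0333 mol.
Reaction (1): Mg→H2 ratio 1:1 ⇒ n(H2) = 4.0333 mol.
Reaction (2): H2→NH3 ratio 3:2 ⇒ n(NH3) = 2.6889 mol.
Reaction (3): NH3→(NH4)2SO4 ratio 2:1 ⇒ n((NH4)2SO4) = 1.3444 mol.
Mass of (NH4)2SO4 = 1.3444 × 132.144 = 177.66 g.

177.7 g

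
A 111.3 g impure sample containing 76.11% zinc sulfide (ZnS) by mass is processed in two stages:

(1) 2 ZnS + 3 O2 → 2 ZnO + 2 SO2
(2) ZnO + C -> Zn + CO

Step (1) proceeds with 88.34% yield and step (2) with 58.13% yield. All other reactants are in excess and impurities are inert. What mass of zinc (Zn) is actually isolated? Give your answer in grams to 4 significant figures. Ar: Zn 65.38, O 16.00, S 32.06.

Pure ZnS = 111.3 × 0.7611 = 84.710 g.
M(ZnS) = 65.38 + 32.06 = 97.44 g/mol.
M(Zn) = 65.38 g/mol.
n(ZnS) = 84.710 / 97.44 = 0.86936 mol.
Step 1 (ZnS:ZnO = 2:2): theoretical n(ZnO) = 0.86936 mol; at 88.34% yield, n(ZnO) = 0.76799 mol.
Step 2 (ZnO:Zn = 1:1): theoretical n(Zn) = 0.76799 mol, so theoretical mass = 0.76799 × 65.38 = 50.211 g.
At 58.13% yield, actual mass of Zn = 50.211 × 0.5813 = 29.188 g.

29.19 g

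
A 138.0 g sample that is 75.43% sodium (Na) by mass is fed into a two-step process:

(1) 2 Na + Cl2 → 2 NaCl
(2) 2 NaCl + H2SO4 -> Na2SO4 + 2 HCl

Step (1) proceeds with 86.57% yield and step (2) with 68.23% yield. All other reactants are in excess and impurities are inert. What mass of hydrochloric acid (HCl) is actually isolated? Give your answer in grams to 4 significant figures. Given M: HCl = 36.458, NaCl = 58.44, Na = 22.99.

Pure Na = 138.0 × 0.7543 = 104.09 g.
n(Na) = 104.09 / 22.99 = 4.5278 mol.
Step 1 (Na:NaCl = 2:2): theoretical n(NaCl) = 4.5278 mol; at 86.57% yield, n(NaCl) = 3.9197 mol.
Step 2 (NaCl:HCl = 2:2): theoretical n(HCl) = 3.9197 mol, so theoretical mass = 3.9197 × 36.458 = 142.90 g.
At 68.23% yield, actual mass of HCl = 142.90 × 0.6823 = 97.503 g.

97.50 g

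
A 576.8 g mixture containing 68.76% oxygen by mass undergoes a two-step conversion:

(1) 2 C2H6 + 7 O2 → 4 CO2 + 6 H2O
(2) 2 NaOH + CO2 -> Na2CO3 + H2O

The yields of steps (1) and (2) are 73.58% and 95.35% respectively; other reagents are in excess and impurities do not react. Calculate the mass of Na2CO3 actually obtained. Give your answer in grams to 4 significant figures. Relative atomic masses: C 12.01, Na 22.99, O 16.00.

526.6 g

Pure O2 = 576.8 × 0.6876 = 396.61 g.
M(O2) = 2(16.00) = 32.00 g/mol.
M(Na2CO3) = 2(22.99) + 12.01 + 3(16.00) = 105.99 g/mol.
n(O2) = 396.61 / 32.00 = 12.394 mol.
Step 1 (O2:CO2 = 7:4): theoretical n(CO2) = 7.0823 mol; at 73.58% yield, n(CO2) = 5.2111 mol.
Step 2 (CO2:Na2CO3 = 1:1): theoretical n(Na2CO3) = 5.2111 mol, so theoretical mass = 5.2111 × 105.99 = 552.33 g.
At 95.35% yield, actual mass of Na2CO3 = 552.33 × 0.9535 = 526.65 g.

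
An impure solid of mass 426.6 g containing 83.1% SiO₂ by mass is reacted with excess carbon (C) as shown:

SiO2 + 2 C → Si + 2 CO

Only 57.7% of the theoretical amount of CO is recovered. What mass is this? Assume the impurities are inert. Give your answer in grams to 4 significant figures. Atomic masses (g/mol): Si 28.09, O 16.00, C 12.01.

Pure SiO2 available = 426.6 g × 0.831 = 354.50 g.
M(SiO2) = 28.09 + 2(16.00) = 60.09 g/mol.
M(CO) = 12.01 + 16.00 = 28.01 g/mol.
n(SiO2) = 354.50 g / 60.09 g/mol = 5.8996 mol.
From the equation the SiO2:CO mole ratio is 1:2, so n(CO) = 5.8996 × 2/1 = 11.799 mol.
Mass of CO = 11.799 mol × 28.01 g/mol = 330.49 g.
Actual mass collected = 330.49 g × 0.577 = 190.69 g.

190.7 g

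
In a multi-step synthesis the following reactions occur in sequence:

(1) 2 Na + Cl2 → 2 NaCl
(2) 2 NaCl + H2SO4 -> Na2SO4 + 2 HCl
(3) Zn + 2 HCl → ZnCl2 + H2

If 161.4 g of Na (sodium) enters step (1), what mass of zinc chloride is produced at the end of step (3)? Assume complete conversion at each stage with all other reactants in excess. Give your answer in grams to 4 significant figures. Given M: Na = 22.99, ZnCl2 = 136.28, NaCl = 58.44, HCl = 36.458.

n(Na) = 161.4 / 22.99 = 7.0204 mol.
Reaction (1): Na→NaCl ratio 2:2 ⇒ n(NaCl) = 7.0204 mol.
Reaction (2): NaCl→HCl ratio 2:2 ⇒ n(HCl) = 7.0204 mol.
Reaction (3): HCl→ZnCl2 ratio 2:1 ⇒ n(ZnCl2) = 3.5102 mol.
Mass of ZnCl2 = 3.5102 × 136.28 = 478.37 g.

478.4 g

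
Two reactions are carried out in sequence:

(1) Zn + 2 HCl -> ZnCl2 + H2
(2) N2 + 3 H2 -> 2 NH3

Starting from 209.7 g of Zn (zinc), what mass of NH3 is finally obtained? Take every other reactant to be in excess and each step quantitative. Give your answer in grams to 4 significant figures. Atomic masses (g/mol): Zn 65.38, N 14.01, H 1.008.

36.42 g

M(Zn) = 65.38 g/mol.
M(NH3) = 14.01 + 3(1.008) = 17.034 g/mol.
n(Zn) = 209.70 / 65.38 = 3.2074 mol.
Step 1 gives a 1:1 ratio of Zn to H2, so n(H2) = 3.2074 mol.
In step 2 the H2:NH3 ratio is 3:2, so n(NH3) = 2.1383 mol.
Mass of NH3 = 2.1383 × 17.034 = 36.423 g.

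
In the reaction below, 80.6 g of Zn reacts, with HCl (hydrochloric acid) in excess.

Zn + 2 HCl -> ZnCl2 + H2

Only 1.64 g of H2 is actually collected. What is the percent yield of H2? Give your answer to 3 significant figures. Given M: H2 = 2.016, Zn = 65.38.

66.0 %

n(Zn) = 80.60 g / 65.38 g/mol = 1.233 mol.
From the equation the Zn:H2 mole ratio is 1:1, so n(H2) = 1.233 × 1/1 = 1.233 mol.
Mass of H2 = 1.233 mol × 2.016 g/mol = 2.485 g.
This is the theoretical yield. Percent yield = 1.64 g / 2.485 g × 100% = 65.99%.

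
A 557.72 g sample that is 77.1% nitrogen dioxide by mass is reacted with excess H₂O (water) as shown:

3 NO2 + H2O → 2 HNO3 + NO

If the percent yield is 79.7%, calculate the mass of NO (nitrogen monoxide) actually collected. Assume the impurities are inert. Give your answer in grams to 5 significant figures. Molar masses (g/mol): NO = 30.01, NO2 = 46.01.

74.511 g

Pure NO2 available = 557.72 g × 0.771 = 430.002 g.
n(NO2) = 430.002 g / 46.01 g/mol = 9.34584 mol.
From the equation the NO2:NO mole ratio is 3:1, so n(NO) = 9.34584 × 1/3 = 3.11528 mol.
Mass of NO = 3.11528 mol × 30.01 g/mol = 93.4896 g.
Actual mass collected = 93.4896 g × 0.797 = 74.5112 g.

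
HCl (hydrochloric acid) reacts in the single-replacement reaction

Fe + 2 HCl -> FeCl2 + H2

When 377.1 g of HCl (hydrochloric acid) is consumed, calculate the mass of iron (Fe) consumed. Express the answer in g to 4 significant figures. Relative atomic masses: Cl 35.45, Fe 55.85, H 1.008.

M(HCl) = 1.008 + 35.45 = 36.458 g/mol.
M(Fe) = 55.85 g/mol.
n(HCl) = 377.10 g / 36.458 g/mol = 10.343 mol.
From the equation the HCl:Fe mole ratio is 2:1, so n(Fe) = 10.343 × 1/2 = 5.1717 mol.
Mass of Fe = 5.1717 mol × 55.85 g/mol = 288.84 g.

288.8 g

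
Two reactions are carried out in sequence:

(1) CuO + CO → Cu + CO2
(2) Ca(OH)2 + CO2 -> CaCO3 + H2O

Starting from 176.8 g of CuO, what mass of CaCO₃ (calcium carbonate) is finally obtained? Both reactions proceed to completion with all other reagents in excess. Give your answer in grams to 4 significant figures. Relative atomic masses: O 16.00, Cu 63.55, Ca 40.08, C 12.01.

M(CuO) = 63.55 + 16.00 = 79.55 g/mol.
M(CaCO3) = 40.08 + 12.01 + 3(16.00) = 100.09 g/mol.
n(CuO) = 176.80 / 79.55 = 2.2225 mol.
Step 1 gives a 1:1 ratio of CuO to CO2, so n(CO2) = 2.2225 mol.
In step 2 the CO2:CaCO3 ratio is 1:1, so n(CaCO3) = 2.2225 mol.
Mass of CaCO3 = 2.2225 × 100.09 = 222.45 g.

222.5 g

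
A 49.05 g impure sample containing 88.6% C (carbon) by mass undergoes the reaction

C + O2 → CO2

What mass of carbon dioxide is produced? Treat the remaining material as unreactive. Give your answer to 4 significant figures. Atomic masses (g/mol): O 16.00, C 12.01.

159.3 g

Mass of pure C = 49.05 g × 0.886 = 43.458 g.
M(C) = 12.01 g/mol.
M(CO2) = 12.01 + 2(16.00) = 44.01 g/mol.
n(C) = 43.458 g / 12.01 g/mol = 3.6185 mol.
From the equation the C:CO2 mole ratio is 1:1, so n(CO2) = 3.6185 × 1/1 = 3.6185 mol.
Mass of CO2 = 3.6185 mol × 44.01 g/mol = 159.25 g.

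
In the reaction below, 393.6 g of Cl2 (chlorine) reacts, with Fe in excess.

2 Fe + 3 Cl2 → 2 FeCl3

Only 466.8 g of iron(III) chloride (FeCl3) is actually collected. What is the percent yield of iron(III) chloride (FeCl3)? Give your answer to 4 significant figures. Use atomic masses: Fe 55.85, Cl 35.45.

M(Cl2) = 2(35.45) = 70.90 g/mol.
M(FeCl3) = 55.85 + 3(35.45) = 162.20 g/mol.
n(Cl2) = 393.60 g / 70.90 g/mol = 5.5515 mol.
From the equation the Cl2:FeCl3 mole ratio is 3:2, so n(FeCl3) = 5.5515 × 2/3 = 3.7010 mol.
Mass of FeCl3 = 3.7010 mol × 162.20 g/mol = 600.30 g.
This is the theoretical yield. Percent yield = 466.8 g / 600.30 g × 100% = 77.761%.

77.76 %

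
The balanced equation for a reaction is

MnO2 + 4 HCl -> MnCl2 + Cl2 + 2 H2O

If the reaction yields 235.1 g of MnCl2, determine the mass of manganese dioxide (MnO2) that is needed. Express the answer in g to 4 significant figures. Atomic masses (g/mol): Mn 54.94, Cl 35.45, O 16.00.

162.4 g

M(MnCl2) = 54.94 + 2(35.45) = 125.84 g/mol.
M(MnO2) = 54.94 + 2(16.00) = 86.94 g/mol.
n(MnCl2) = 235.10 g / 125.84 g/mol = 1.8682 mol.
From the equation the MnCl2:MnO2 mole ratio is 1:1, so n(MnO2) = 1.8682 × 1/1 = 1.8682 mol.
Mass of MnO2 = 1.8682 mol × 86.94 g/mol = 162.43 g.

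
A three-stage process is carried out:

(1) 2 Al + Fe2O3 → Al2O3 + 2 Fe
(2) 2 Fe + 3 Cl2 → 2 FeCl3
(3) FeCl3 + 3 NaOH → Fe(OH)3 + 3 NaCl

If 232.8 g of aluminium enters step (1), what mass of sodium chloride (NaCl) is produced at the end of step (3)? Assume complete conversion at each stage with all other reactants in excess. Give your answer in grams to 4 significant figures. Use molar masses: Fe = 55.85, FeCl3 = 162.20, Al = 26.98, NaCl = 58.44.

1513 g

n(Al) = 232.8 / 26.98 = 8.6286 mol.
Reaction (1): Al→Fe ratio 2:2 ⇒ n(Fe) = 8.6286 mol.
Reaction (2): Fe→FeCl3 ratio 2:2 ⇒ n(FeCl3) = 8.6286 mol.
Reaction (3): FeCl3→NaCl ratio 1:3 ⇒ n(NaCl) = 25.886 mol.
Mass of NaCl = 25.886 × 58.44 = 1512.8 g.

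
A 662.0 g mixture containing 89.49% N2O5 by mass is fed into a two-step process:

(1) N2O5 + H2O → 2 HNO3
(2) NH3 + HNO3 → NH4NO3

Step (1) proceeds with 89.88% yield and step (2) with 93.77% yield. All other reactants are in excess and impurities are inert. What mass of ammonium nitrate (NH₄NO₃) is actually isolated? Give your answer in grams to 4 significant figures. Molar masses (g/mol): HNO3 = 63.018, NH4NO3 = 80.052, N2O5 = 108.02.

Pure N2O5 = 662.0 × 0.8949 = 592.42 g.
n(N2O5) = 592.42 / 108.02 = 5.4844 mol.
Step 1 (N2O5:HNO3 = 1:2): theoretical n(HNO3) = 10.969 mol; at 89.88% yield, n(HNO3) = 9.8587 mol.
Step 2 (HNO3:NH4NO3 = 1:1): theoretical n(NH4NO3) = 9.8587 mol, so theoretical mass = 9.8587 × 80.052 = 789.21 g.
At 93.77% yield, actual mass of NH4NO3 = 789.21 × 0.9377 = 740.04 g.

740.0 g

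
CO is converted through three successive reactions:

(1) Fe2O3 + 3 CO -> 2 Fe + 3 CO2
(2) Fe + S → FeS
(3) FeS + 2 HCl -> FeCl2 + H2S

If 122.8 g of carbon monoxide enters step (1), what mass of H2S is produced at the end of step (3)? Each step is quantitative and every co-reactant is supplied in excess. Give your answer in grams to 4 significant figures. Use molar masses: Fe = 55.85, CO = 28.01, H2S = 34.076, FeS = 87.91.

n(CO) = 122.8 / 28.01 = 4.3841 mol.
Reaction (1): CO→Fe ratio 3:2 ⇒ n(Fe) = 2.9228 mol.
Reaction (2): Fe→FeS ratio 1:1 ⇒ n(FeS) = 2.9228 mol.
Reaction (3): FeS→H2S ratio 1:1 ⇒ n(H2S) = 2.9228 mol.
Mass of H2S = 2.9228 × 34.076 = 99.596 g.

99.60 g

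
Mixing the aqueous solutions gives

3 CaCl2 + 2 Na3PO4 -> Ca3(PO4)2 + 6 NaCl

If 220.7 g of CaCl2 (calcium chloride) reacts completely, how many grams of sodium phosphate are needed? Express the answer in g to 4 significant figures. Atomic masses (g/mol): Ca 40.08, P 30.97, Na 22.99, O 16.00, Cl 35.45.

M(CaCl2) = 40.08 + 2(35.45) = 110.98 g/mol.
M(Na3PO4) = 3(22.99) + 30.97 + 4(16.00) = 163.94 g/mol.
n(CaCl2) = 220.70 g / 110.98 g/mol = 1.9886 mol.
From the equation the CaCl2:Na3PO4 mole ratio is 3:2, so n(Na3PO4) = 1.9886 × 2/3 = 1.3258 mol.
Mass of Na3PO4 = 1.3258 mol × 163.94 g/mol = 217.35 g.

217.3 g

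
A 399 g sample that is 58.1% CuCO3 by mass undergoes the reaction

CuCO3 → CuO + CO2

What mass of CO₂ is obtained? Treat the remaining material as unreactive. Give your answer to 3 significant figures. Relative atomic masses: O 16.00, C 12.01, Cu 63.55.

Mass of pure CuCO3 = 399 g × 0.581 = 231.8 g.
M(CuCO3) = 63.55 + 12.01 + 3(16.00) = 123.56 g/mol.
M(CO2) = 12.01 + 2(16.00) = 44.01 g/mol.
n(CuCO3) = 231.8 g / 123.56 g/mol = 1.876 mol.
From the equation the CuCO3:CO2 mole ratio is 1:1, so n(CO2) = 1.876 × 1/1 = 1.876 mol.
Mass of CO2 = 1.876 mol × 44.01 g/mol = 82.57 g.

82.6 g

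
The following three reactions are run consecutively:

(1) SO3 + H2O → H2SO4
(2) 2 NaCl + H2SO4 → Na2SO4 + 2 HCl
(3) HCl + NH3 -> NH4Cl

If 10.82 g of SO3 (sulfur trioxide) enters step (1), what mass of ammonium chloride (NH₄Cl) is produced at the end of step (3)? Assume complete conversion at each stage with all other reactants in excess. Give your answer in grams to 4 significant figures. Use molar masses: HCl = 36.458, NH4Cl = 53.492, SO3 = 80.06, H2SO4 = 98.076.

14.46 g

n(SO3) = 10.82 / 80.06 = 0.13515 mol.
Reaction (1): SO3→H2SO4 ratio 1:1 ⇒ n(H2SO4) = 0.13515 mol.
Reaction (2): H2SO4→HCl ratio 1:2 ⇒ n(HCl) = 0.27030 mol.
Reaction (3): HCl→NH4Cl ratio 1:1 ⇒ n(NH4Cl) = 0.27030 mol.
Mass of NH4Cl = 0.27030 × 53.492 = 14.459 g.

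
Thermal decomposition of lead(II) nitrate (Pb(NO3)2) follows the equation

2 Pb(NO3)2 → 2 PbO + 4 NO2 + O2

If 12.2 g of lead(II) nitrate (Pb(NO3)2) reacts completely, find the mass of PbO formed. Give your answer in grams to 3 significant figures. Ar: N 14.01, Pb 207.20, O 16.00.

8.22 g

M(Pb(NO3)2) = 207.20 + 2(14.01) + 6(16.00) = 331.22 g/mol.
M(PbO) = 207.20 + 16.00 = 223.20 g/mol.
n(Pb(NO3)2) = 12.20 g / 331.22 g/mol = 0.03683 mol.
From the equation the Pb(NO3)2:PbO mole ratio is 2:2, so n(PbO) = 0.03683 × 2/2 = 0.03683 mol.
Mass of PbO = 0.03683 mol × 223.20 g/mol = 8.221 g.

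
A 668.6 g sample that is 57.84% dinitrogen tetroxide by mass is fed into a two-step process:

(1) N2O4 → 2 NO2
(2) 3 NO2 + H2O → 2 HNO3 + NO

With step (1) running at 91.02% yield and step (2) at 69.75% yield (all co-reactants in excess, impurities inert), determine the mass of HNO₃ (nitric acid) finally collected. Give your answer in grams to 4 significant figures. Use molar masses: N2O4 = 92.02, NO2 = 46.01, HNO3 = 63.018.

224.2 g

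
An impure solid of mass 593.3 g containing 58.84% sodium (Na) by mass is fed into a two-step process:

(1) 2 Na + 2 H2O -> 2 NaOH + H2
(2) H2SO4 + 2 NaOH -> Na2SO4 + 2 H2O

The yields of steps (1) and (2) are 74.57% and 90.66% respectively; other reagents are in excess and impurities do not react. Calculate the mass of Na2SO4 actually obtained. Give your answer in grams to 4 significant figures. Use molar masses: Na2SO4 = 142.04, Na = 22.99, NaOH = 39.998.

Pure Na = 593.3 × 0.5884 = 349.10 g.
n(Na) = 349.10 / 22.99 = 15.185 mol.
Step 1 (Na:NaOH = 2:2): theoretical n(NaOH) = 15.185 mol; at 74.57% yield, n(NaOH) = 11.323 mol.
Step 2 (NaOH:Na2SO4 = 2:1): theoretical n(Na2SO4) = 5.6616 mol, so theoretical mass = 5.6616 × 142.04 = 804.18 g.
At 90.66% yield, actual mass of Na2SO4 = 804.18 × 0.9066 = 729.07 g.

729.1 g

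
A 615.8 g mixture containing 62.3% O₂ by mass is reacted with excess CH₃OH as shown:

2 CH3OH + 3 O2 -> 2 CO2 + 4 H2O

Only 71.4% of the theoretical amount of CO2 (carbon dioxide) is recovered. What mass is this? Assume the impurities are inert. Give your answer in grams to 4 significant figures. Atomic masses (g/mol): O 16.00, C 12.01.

Pure O2 available = 615.8 g × 0.623 = 383.64 g.
M(O2) = 2(16.00) = 32.00 g/mol.
M(CO2) = 12.01 + 2(16.00) = 44.01 g/mol.
n(O2) = 383.64 g / 32.00 g/mol = 11.989 mol.
From the equation the O2:CO2 mole ratio is 3:2, so n(CO2) = 11.989 × 2/3 = 7.9926 mol.
Mass of CO2 = 7.9926 mol × 44.01 g/mol = 351.75 g.
Actual mass collected = 351.75 g × 0.714 = 251.15 g.

251.2 g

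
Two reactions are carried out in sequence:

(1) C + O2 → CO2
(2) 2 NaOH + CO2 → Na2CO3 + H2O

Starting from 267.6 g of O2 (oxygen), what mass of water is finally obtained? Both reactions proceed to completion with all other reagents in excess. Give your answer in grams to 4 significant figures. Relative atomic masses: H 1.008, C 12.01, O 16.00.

M(O2) = 2(16.00) = 32.00 g/mol.
M(H2O) = 2(1.008) + 16.00 = 18.016 g/mol.
n(O2) = 267.60 / 32.00 = 8.3625 mol.
Step 1 gives a 1:1 ratio of O2 to CO2, so n(CO2) = 8.3625 mol.
In step 2 the CO2:H2O ratio is 1:1, so n(H2O) = 8.3625 mol.
Mass of H2O = 8.3625 × 18.016 = 150.66 g.

150.7 g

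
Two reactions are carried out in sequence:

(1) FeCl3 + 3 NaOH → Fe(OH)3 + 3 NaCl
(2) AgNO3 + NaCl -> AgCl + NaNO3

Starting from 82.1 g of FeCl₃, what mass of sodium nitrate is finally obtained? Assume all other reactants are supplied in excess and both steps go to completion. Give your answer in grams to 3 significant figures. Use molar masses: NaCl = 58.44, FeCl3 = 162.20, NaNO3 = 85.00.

n(FeCl3) = 82.10 / 162.20 = 0.5062 mol.
Step 1 gives a 1:3 ratio of FeCl3 to NaCl, so n(NaCl) = 1.518 mol.
In step 2 the NaCl:NaNO3 ratio is 1:1, so n(NaNO3) = 1.518 mol.
Mass of NaNO3 = 1.518 × 85.00 = 129.1 g.

129 g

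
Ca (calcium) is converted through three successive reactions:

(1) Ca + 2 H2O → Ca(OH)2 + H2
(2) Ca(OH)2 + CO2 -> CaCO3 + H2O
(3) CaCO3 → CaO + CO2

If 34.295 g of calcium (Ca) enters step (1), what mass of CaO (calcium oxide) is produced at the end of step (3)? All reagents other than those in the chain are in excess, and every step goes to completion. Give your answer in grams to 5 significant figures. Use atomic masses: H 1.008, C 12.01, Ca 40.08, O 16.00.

M(Ca) = 40.08 g/mol.
M(CaO) = 40.08 + 16.00 = 56.08 g/mol.
n(Ca) = 34.295 / 40.08 = 0.855664 mol.
Reaction (1): Ca→Ca(OH)2 ratio 1:1 ⇒ n(Ca(OH)2) = 0.855664 mol.
Reaction (2): Ca(OH)2→CaCO3 ratio 1:1 ⇒ n(CaCO3) = 0.855664 mol.
Reaction (3): CaCO3→CaO ratio 1:1 ⇒ n(CaO) = 0.855664 mol.
Mass of CaO = 0.855664 × 56.08 = 47.9856 g.

47.986 g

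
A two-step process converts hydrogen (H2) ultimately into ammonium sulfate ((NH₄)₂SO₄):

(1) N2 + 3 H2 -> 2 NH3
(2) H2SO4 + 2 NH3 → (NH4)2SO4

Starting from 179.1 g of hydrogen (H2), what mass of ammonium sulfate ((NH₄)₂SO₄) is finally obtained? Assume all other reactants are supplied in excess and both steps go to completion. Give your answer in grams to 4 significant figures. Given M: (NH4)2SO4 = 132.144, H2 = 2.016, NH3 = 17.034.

n(H2) = 179.10 / 2.016 = 88.839 mol.
Step 1 gives a 3:2 ratio of H2 to NH3, so n(NH3) = 59.226 mol.
In step 2 the NH3:(NH4)2SO4 ratio is 2:1, so n((NH4)2SO4) = 29.613 mol.
Mass of (NH4)2SO4 = 29.613 × 132.144 = 3913.2 g.

3913 g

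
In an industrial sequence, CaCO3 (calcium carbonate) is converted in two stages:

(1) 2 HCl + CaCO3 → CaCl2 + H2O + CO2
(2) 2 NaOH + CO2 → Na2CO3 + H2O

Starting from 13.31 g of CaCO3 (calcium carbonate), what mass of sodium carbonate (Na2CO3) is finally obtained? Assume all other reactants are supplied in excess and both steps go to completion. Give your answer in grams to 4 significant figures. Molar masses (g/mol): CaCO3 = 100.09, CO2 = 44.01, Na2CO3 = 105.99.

n(CaCO3) = 13.310 / 100.09 = 0.13298 mol.
Step 1 gives a 1:1 ratio of CaCO3 to CO2, so n(CO2) = 0.13298 mol.
In step 2 the CO2:Na2CO3 ratio is 1:1, so n(Na2CO3) = 0.13298 mol.
Mass of Na2CO3 = 0.13298 × 105.99 = 14.095 g.

14.09 g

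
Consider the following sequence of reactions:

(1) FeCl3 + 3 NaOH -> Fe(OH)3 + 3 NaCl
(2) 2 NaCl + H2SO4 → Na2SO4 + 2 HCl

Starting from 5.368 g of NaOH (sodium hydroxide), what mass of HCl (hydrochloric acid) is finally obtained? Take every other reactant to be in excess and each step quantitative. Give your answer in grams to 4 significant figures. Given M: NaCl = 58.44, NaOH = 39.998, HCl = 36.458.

4.893 g

n(NaOH) = 5.3680 / 39.998 = 0.13421 mol.
Step 1 gives a 3:3 ratio of NaOH to NaCl, so n(NaCl) = 0.13421 mol.
In step 2 the NaCl:HCl ratio is 2:2, so n(HCl) = 0.13421 mol.
Mass of HCl = 0.13421 × 36.458 = 4.8929 g.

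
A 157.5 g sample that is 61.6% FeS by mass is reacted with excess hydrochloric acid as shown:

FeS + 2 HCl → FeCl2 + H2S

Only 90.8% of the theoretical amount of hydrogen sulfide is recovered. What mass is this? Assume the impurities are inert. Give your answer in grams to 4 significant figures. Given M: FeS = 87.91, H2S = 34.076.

34.15 g

Pure FeS available = 157.5 g × 0.616 = 97.020 g.
n(FeS) = 97.020 g / 87.91 g/mol = 1.1036 mol.
From the equation the FeS:H2S mole ratio is 1:1, so n(H2S) = 1.1036 × 1/1 = 1.1036 mol.
Mass of H2S = 1.1036 mol × 34.076 g/mol = 37.607 g.
Actual mass collected = 37.607 g × 0.908 = 34.147 g.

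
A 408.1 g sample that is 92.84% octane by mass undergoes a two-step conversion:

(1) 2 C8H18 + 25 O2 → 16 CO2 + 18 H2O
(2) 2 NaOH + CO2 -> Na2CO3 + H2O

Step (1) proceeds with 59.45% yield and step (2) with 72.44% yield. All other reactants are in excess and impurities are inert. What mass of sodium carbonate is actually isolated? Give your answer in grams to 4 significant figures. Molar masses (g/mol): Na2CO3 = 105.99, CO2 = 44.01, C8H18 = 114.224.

1211 g

Pure C8H18 = 408.1 × 0.9284 = 378.88 g.
n(C8H18) = 378.88 / 114.224 = 3.3170 mol.
Step 1 (C8H18:CO2 = 2:16): theoretical n(CO2) = 26.536 mol; at 59.45% yield, n(CO2) = 15.776 mol.
Step 2 (CO2:Na2CO3 = 1:1): theoretical n(Na2CO3) = 15.776 mol, so theoretical mass = 15.776 × 105.99 = 1672.1 g.
At 72.44% yield, actual mass of Na2CO3 = 1672.1 × 0.7244 = 1211.2 g.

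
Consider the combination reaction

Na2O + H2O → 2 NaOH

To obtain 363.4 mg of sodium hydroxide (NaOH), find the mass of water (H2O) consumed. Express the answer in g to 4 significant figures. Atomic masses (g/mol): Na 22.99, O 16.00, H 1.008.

0.08184 g

M(NaOH) = 22.99 + 16.00 + 1.008 = 39.998 g/mol.
M(H2O) = 2(1.008) + 16.00 = 18.016 g/mol.
Convert: 363.4 mg = 0.36340 g.
n(NaOH) = 0.36340 g / 39.998 g/mol = 0.0090855 mol.
From the equation the NaOH:H2O mole ratio is 2:1, so n(H2O) = 0.0090855 × 1/2 = 0.0045427 mol.
Mass of H2O = 0.0045427 mol × 18.016 g/mol = 0.081842 g.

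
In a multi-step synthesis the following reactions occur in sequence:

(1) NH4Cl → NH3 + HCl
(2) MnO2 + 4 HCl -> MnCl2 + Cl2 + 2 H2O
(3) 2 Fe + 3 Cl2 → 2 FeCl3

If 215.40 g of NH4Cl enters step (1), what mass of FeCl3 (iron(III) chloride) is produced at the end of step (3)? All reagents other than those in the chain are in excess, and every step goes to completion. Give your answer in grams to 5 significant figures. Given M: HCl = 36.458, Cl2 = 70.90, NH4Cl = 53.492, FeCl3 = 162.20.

n(NH4Cl) = 215.40 / 53.492 = 4.02677 mol.
Reaction (1): NH4Cl→HCl ratio 1:1 ⇒ n(HCl) = 4.02677 mol.
Reaction (2): HCl→Cl2 ratio 4:1 ⇒ n(Cl2) = 1.00669 mol.
Reaction (3): Cl2→FeCl3 ratio 3:2 ⇒ n(FeCl3) = 0.671128 mol.
Mass of FeCl3 = 0.671128 × 162.20 = 108.857 g.

108.86 g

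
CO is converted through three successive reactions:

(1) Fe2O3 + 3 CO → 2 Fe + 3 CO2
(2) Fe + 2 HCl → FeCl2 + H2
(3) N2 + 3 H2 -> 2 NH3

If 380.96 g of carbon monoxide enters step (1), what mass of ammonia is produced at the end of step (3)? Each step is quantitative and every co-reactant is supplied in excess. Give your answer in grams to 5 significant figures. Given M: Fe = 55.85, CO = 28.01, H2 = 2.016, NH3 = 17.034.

102.97 g

n(CO) = 380.96 / 28.01 = 13.6009 mol.
Reaction (1): CO→Fe ratio 3:2 ⇒ n(Fe) = 9.06724 mol.
Reaction (2): Fe→H2 ratio 1:1 ⇒ n(H2) = 9.06724 mol.
Reaction (3): H2→NH3 ratio 3:2 ⇒ n(NH3) = 6.04483 mol.
Mass of NH3 = 6.04483 × 17.034 = 102.968 g.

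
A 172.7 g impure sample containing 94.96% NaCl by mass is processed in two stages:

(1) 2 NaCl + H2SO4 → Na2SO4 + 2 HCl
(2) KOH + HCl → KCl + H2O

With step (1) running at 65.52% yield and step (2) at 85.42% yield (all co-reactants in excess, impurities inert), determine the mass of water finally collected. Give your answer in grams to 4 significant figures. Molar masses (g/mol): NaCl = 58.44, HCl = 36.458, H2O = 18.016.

Pure NaCl = 172.7 × 0.9496 = 164.00 g.
n(NaCl) = 164.00 / 58.44 = 2.8062 mol.
Step 1 (NaCl:HCl = 2:2): theoretical n(HCl) = 2.8062 mol; at 65.52% yield, n(HCl) = 1.8386 mol.
Step 2 (HCl:H2O = 1:1): theoretical n(H2O) = 1.8386 mol, so theoretical mass = 1.8386 × 18.016 = 33.125 g.
At 85.42% yield, actual mass of H2O = 33.125 × 0.8542 = 28.295 g.

28.30 g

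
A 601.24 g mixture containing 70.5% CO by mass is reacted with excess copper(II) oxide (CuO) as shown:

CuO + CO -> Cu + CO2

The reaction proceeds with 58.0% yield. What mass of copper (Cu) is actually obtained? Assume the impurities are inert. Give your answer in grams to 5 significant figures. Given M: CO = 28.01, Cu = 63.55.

557.79 g

Pure CO available = 601.24 g × 0.705 = 423.874 g.
n(CO) = 423.874 g / 28.01 g/mol = 15.1330 mol.
From the equation the CO:Cu mole ratio is 1:1, so n(Cu) = 15.1330 × 1/1 = 15.1330 mol.
Mass of Cu = 15.1330 mol × 63.55 g/mol = 961.700 g.
Actual mass collected = 961.700 g × 0.580 = 557.786 g.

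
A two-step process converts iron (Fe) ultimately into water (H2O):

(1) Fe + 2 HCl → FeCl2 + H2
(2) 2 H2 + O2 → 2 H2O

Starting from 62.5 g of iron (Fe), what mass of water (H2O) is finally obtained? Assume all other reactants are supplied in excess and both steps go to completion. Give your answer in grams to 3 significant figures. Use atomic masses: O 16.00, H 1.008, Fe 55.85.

M(Fe) = 55.85 g/mol.
M(H2O) = 2(1.008) + 16.00 = 18.016 g/mol.
n(Fe) = 62.50 / 55.85 = 1.119 mol.
Step 1 gives a 1:1 ratio of Fe to H2, so n(H2) = 1.119 mol.
In step 2 the H2:H2O ratio is 2:2, so n(H2O) = 1.119 mol.
Mass of H2O = 1.119 × 18.016 = 20.16 g.

20.2 g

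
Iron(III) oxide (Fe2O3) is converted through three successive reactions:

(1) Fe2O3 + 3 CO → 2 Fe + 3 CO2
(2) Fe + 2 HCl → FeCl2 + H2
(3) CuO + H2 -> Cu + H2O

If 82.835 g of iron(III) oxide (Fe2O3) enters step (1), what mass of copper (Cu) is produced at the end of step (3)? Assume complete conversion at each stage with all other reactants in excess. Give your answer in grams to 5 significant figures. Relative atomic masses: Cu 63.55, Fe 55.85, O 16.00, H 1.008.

65.926 g

M(Fe2O3) = 2(55.85) + 3(16.00) = 159.70 g/mol.
M(Cu) = 63.55 g/mol.
n(Fe2O3) = 82.835 / 159.70 = 0.518691 mol.
Reaction (1): Fe2O3→Fe ratio 1:2 ⇒ n(Fe) = 1.03738 mol.
Reaction (2): Fe→H2 ratio 1:1 ⇒ n(H2) = 1.03738 mol.
Reaction (3): H2→Cu ratio 1:1 ⇒ n(Cu) = 1.03738 mol.
Mass of Cu = 1.03738 × 63.55 = 65.9257 g.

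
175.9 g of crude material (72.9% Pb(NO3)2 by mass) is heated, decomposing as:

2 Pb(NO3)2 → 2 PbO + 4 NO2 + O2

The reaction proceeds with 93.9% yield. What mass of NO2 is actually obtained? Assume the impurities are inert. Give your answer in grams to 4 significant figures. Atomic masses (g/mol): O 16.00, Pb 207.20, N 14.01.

33.45 g

Pure Pb(NO3)2 available = 175.9 g × 0.729 = 128.23 g.
M(Pb(NO3)2) = 207.20 + 2(14.01) + 6(16.00) = 331.22 g/mol.
M(NO2) = 14.01 + 2(16.00) = 46.01 g/mol.
n(Pb(NO3)2) = 128.23 g / 331.22 g/mol = 0.38715 mol.
From the equation the Pb(NO3)2:NO2 mole ratio is 2:4, so n(NO2) = 0.38715 × 4/2 = 0.77430 mol.
Mass of NO2 = 0.77430 mol × 46.01 g/mol = 35.625 g.
Actual mass collected = 35.625 g × 0.939 = 33.452 g.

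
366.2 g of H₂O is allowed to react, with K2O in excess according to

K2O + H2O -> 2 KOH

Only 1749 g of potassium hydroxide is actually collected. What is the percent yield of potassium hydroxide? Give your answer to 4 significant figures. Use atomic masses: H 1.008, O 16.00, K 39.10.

76.68 %

M(H2O) = 2(1.008) + 16.00 = 18.016 g/mol.
M(KOH) = 39.10 + 16.00 + 1.008 = 56.108 g/mol.
n(H2O) = 366.20 g / 18.016 g/mol = 20.326 mol.
From the equation the H2O:KOH mole ratio is 1:2, so n(KOH) = 20.326 × 2/1 = 40.653 mol.
Mass of KOH = 40.653 mol × 56.108 g/mol = 2280.9 g.
This is the theoretical yield. Percent yield = 1749 g / 2280.9 g × 100% = 76.679%.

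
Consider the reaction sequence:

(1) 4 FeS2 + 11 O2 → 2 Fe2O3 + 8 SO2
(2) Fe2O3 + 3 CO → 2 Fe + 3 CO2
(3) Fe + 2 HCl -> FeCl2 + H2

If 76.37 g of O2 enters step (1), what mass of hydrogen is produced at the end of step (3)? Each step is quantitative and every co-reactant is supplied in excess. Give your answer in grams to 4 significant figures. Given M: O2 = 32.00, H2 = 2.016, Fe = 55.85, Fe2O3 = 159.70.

1.750 g

n(O2) = 76.37 / 32.00 = 2.3866 mol.
Reaction (1): O2→Fe2O3 ratio 11:2 ⇒ n(Fe2O3) = 0.43392 mol.
Reaction (2): Fe2O3→Fe ratio 1:2 ⇒ n(Fe) = 0.86784 mol.
Reaction (3): Fe→H2 ratio 1:1 ⇒ n(H2) = 0.86784 mol.
Mass of H2 = 0.86784 × 2.016 = 1.7496 g.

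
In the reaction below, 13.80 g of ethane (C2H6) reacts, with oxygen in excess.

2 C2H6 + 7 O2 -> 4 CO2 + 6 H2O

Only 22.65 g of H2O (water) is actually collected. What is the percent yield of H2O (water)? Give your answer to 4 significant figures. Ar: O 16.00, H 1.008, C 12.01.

M(C2H6) = 2(12.01) + 6(1.008) = 30.068 g/mol.
M(H2O) = 2(1.008) + 16.00 = 18.016 g/mol.
n(C2H6) = 13.800 g / 30.068 g/mol = 0.45896 mol.
From the equation the C2H6:H2O mole ratio is 2:6, so n(H2O) = 0.45896 × 6/2 = 1.3769 mol.
Mass of H2O = 1.3769 mol × 18.016 g/mol = 24.806 g.
This is the theoretical yield. Percent yield = 22.65 g / 24.806 g × 100% = 91.309%.

91.31 %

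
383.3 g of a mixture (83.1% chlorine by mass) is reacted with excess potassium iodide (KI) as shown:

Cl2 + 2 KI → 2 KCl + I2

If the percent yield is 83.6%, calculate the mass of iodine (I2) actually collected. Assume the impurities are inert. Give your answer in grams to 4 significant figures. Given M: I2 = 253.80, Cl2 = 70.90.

953.2 g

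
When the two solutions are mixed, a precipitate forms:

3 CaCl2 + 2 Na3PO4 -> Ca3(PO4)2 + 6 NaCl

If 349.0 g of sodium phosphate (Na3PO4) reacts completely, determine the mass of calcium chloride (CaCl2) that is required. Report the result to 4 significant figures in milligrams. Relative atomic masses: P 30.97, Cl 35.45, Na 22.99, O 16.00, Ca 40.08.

M(Na3PO4) = 3(22.99) + 30.97 + 4(16.00) = 163.94 g/mol.
M(CaCl2) = 40.08 + 2(35.45) = 110.98 g/mol.
n(Na3PO4) = 349.00 g / 163.94 g/mol = 2.1288 mol.
From the equation the Na3PO4:CaCl2 mole ratio is 2:3, so n(CaCl2) = 2.1288 × 3/2 = 3.1932 mol.
Mass of CaCl2 = 3.1932 mol × 110.98 g/mol = 354.39 g.
Converting to mg: 354.39 g = 354400 mg.

354400 mg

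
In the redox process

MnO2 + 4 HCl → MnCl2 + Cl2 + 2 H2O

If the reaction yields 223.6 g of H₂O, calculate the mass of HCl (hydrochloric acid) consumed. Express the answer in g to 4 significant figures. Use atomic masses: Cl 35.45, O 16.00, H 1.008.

905.0 g

M(H2O) = 2(1.008) + 16.00 = 18.016 g/mol.
M(HCl) = 1.008 + 35.45 = 36.458 g/mol.
n(H2O) = 223.60 g / 18.016 g/mol = 12.411 mol.
From the equation the H2O:HCl mole ratio is 2:4, so n(HCl) = 12.411 × 4/2 = 24.822 mol.
Mass of HCl = 24.822 mol × 36.458 g/mol = 904.97 g.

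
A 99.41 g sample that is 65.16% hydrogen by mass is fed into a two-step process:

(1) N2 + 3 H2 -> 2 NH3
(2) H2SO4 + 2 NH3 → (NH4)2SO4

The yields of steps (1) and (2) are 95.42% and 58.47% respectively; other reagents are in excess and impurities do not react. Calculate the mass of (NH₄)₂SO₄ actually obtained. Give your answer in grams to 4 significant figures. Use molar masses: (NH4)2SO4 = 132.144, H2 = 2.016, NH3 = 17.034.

789.6 g

Pure H2 = 99.41 × 0.6516 = 64.776 g.
n(H2) = 64.776 / 2.016 = 32.131 mol.
Step 1 (H2:NH3 = 3:2): theoretical n(NH3) = 21.420 mol; at 95.42% yield, n(NH3) = 20.439 mol.
Step 2 (NH3:(NH4)2SO4 = 2:1): theoretical n((NH4)2SO4) = 10.220 mol, so theoretical mass = 10.220 × 132.144 = 1350.5 g.
At 58.47% yield, actual mass of (NH4)2SO4 = 1350.5 × 0.5847 = 789.62 g.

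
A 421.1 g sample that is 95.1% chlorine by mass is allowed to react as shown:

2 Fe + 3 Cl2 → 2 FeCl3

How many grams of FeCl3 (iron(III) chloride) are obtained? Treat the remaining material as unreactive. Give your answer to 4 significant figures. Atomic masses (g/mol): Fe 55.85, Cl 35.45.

Mass of pure Cl2 = 421.1 g × 0.951 = 400.47 g.
M(Cl2) = 2(35.45) = 70.90 g/mol.
M(FeCl3) = 55.85 + 3(35.45) = 162.20 g/mol.
n(Cl2) = 400.47 g / 70.90 g/mol = 5.6483 mol.
From the equation the Cl2:FeCl3 mole ratio is 3:2, so n(FeCl3) = 5.6483 × 2/3 = 3.7655 mol.
Mass of FeCl3 = 3.7655 mol × 162.20 g/mol = 610.77 g.

610.8 g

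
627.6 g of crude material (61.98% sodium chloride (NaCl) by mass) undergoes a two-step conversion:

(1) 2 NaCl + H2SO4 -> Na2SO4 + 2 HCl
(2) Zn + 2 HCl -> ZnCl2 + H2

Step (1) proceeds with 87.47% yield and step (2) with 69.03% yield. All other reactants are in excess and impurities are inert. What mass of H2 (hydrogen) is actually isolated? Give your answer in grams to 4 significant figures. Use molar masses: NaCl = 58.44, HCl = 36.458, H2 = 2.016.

4.051 g

Pure NaCl = 627.6 × 0.6198 = 388.99 g.
n(NaCl) = 388.99 / 58.44 = 6.6562 mol.
Step 1 (NaCl:HCl = 2:2): theoretical n(HCl) = 6.6562 mol; at 87.47% yield, n(HCl) = 5.8222 mol.
Step 2 (HCl:H2 = 2:1): theoretical n(H2) = 2.9111 mol, so theoretical mass = 2.9111 × 2.016 = 5.8687 g.
At 69.03% yield, actual mass of H2 = 5.8687 × 0.6903 = 4.0512 g.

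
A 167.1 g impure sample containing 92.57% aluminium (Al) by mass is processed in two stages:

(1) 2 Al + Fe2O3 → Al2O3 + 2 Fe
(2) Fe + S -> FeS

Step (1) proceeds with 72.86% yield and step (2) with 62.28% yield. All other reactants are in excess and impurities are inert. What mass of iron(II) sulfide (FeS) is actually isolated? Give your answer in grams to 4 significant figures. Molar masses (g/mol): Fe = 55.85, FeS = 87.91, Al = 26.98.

228.7 g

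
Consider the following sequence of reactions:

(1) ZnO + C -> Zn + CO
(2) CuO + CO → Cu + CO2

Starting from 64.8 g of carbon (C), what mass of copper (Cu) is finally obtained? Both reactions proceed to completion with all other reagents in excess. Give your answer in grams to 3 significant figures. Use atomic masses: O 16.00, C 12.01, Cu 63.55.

M(C) = 12.01 g/mol.
M(Cu) = 63.55 g/mol.
n(C) = 64.80 / 12.01 = 5.396 mol.
Step 1 gives a 1:1 ratio of C to CO, so n(CO) = 5.396 mol.
In step 2 the CO:Cu ratio is 1:1, so n(Cu) = 5.396 mol.
Mass of Cu = 5.396 × 63.55 = 342.9 g.

343 g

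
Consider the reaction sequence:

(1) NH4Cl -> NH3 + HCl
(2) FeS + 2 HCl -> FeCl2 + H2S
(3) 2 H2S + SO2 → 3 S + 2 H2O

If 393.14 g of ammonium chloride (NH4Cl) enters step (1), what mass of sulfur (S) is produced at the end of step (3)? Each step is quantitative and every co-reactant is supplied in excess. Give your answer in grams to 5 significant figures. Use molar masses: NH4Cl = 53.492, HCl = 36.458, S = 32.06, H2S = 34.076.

n(NH4Cl) = 393.14 / 53.492 = 7.34951 mol.
Reaction (1): NH4Cl→HCl ratio 1:1 ⇒ n(HCl) = 7.34951 mol.
Reaction (2): HCl→H2S ratio 2:1 ⇒ n(H2S) = 3.67476 mol.
Reaction (3): H2S→S ratio 2:3 ⇒ n(S) = 5.51213 mol.
Mass of S = 5.51213 × 32.06 = 176.719 g.

176.72 g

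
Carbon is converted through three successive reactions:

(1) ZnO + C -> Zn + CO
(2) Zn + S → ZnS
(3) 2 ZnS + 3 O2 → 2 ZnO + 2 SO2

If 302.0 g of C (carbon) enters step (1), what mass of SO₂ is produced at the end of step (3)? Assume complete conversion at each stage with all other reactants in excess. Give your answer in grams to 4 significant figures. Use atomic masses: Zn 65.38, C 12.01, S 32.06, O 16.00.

M(C) = 12.01 g/mol.
M(SO2) = 32.06 + 2(16.00) = 64.06 g/mol.
n(C) = 302.0 / 12.01 = 25.146 mol.
Reaction (1): C→Zn ratio 1:1 ⇒ n(Zn) = 25.146 mol.
Reaction (2): Zn→ZnS ratio 1:1 ⇒ n(ZnS) = 25.146 mol.
Reaction (3): ZnS→SO2 ratio 2:2 ⇒ n(SO2) = 25.146 mol.
Mass of SO2 = 25.146 × 64.06 = 1610.8 g.

1611 g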